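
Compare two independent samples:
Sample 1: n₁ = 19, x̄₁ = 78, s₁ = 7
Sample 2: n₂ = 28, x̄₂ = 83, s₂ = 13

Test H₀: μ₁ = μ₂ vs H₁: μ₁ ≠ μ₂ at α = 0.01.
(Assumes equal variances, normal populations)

Answer: t = -1.5293, fail to reject H₀

Derivation:
Pooled variance: s²_p = [18×7² + 27×13²]/(45) = 121.0000
s_p = 11.0000
SE = s_p×√(1/n₁ + 1/n₂) = 11.0000×√(1/19 + 1/28) = 3.2695
t = (x̄₁ - x̄₂)/SE = (78 - 83)/3.2695 = -1.5293
df = 45, t-critical = ±2.690
Decision: fail to reject H₀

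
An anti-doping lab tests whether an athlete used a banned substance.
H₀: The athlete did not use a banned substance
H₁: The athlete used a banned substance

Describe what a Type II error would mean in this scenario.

Type I error: rejecting H₀ when it is actually true (false positive).
Type II error: failing to reject H₀ when H₁ is actually true (false negative).

Answer: Failing to detect doping in an athlete who used a banned substance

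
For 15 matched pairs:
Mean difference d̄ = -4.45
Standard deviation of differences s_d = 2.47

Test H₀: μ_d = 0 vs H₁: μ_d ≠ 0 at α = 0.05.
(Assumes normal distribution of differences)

Answer: t = -6.9771, reject H₀

Derivation:
df = n - 1 = 14
SE = s_d/√n = 2.47/√15 = 0.6378
t = d̄/SE = -4.45/0.6378 = -6.9771
Critical value: t_{0.025,14} = ±2.145
p-value < 0.0001
Decision: reject H₀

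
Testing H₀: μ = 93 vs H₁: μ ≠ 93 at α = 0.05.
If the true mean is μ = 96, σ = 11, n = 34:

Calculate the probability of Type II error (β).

SE = σ/√n = 11/√34 = 1.8865
Critical values: μ₀ ± z_0.025×SE = 93 ± 1.960×1.8865
Acceptance region: (89.3025, 96.6975)
Under H₁ (μ = 96): z_high = (96.6975 - 96)/1.8865 = 0.3697, z_low = (89.3025 - 96)/1.8865 = -3.5502
β = P(not reject | H₁) = Φ(0.3697) - Φ(-3.5502) ≈ 0.6440

Answer: β ≈ 0.6440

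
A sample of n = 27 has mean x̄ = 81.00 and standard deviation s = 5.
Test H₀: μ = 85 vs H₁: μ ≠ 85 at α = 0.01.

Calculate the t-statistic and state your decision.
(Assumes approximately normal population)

Answer: t = -4.1567, reject H₀

Derivation:
df = n - 1 = 26
SE = s/√n = 5/√27 = 0.9623
t = (x̄ - μ₀)/SE = (81.00 - 85)/0.9623 = -4.1567
Critical value: t_{0.005,26} = ±2.779
p-value ≈ 0.0003
Decision: reject H₀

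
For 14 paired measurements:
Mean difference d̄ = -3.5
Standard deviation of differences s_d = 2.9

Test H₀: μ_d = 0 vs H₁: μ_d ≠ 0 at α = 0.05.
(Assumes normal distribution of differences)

df = n - 1 = 13
SE = s_d/√n = 2.9/√14 = 0.7751
t = d̄/SE = -3.5/0.7751 = -4.5155
Critical value: t_{0.025,13} = ±2.160
p-value ≈ 0.0006
Decision: reject H₀

Answer: t = -4.5155, reject H₀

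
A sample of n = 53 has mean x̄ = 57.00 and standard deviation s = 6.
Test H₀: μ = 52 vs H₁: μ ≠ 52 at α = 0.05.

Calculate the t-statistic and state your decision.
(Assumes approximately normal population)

Answer: t = 6.0665, reject H₀

Derivation:
df = n - 1 = 52
SE = s/√n = 6/√53 = 0.8242
t = (x̄ - μ₀)/SE = (57.00 - 52)/0.8242 = 6.0665
Critical value: t_{0.025,52} = ±2.007
p-value < 0.0001
Decision: reject H₀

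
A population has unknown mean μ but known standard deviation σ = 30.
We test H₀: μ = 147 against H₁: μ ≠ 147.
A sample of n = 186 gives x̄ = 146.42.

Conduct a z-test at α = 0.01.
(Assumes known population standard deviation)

Answer: z = -0.2637, fail to reject H₀

Derivation:
Standard error: SE = σ/√n = 30/√186 = 2.1997
z-statistic: z = (x̄ - μ₀)/SE = (146.42 - 147)/2.1997 = -0.2637
Critical value: ±2.576
p-value = 0.7920
Decision: fail to reject H₀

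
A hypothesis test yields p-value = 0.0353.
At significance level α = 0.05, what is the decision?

Answer: reject H₀

Derivation:
Compare p-value to α:
0.0353 < 0.05
Decision: reject H₀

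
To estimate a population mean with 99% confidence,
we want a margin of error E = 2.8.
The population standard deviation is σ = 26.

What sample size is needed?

Answer: n = 573

Derivation:
z_0.005 = 2.576
n = (z×σ/E)² = (2.576×26/2.8)²
n = 572.1664
Round up: n = 573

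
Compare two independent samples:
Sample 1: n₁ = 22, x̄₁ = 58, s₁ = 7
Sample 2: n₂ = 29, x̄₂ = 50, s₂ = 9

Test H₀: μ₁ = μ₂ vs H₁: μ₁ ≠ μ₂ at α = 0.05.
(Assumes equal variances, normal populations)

Answer: t = 3.4495, reject H₀

Derivation:
Pooled variance: s²_p = [21×7² + 28×9²]/(49) = 67.2857
s_p = 8.2028
SE = s_p×√(1/n₁ + 1/n₂) = 8.2028×√(1/22 + 1/29) = 2.3192
t = (x̄₁ - x̄₂)/SE = (58 - 50)/2.3192 = 3.4495
df = 49, t-critical = ±2.010
Decision: reject H₀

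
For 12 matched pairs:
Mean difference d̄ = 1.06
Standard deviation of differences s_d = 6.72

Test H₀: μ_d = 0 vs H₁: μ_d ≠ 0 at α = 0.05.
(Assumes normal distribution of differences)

Answer: t = 0.5464, fail to reject H₀

Derivation:
df = n - 1 = 11
SE = s_d/√n = 6.72/√12 = 1.9399
t = d̄/SE = 1.06/1.9399 = 0.5464
Critical value: t_{0.025,11} = ±2.201
p-value ≈ 0.5957
Decision: fail to reject H₀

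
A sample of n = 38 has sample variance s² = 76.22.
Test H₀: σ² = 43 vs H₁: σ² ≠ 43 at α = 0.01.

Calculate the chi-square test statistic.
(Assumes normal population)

df = n - 1 = 37
χ² = (n-1)s²/σ₀² = 37×76.22/43 = 65.5847
Critical values: χ²_{0.995,37} = 18.586, χ²_{0.005,37} = 62.883
Rejection region: χ² < 18.586 or χ² > 62.883
Decision: reject H₀

Answer: χ² = 65.5847, reject H₀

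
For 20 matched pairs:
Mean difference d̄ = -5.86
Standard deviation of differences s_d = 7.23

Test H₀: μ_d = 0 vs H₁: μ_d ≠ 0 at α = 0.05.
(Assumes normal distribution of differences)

Answer: t = -3.6247, reject H₀

Derivation:
df = n - 1 = 19
SE = s_d/√n = 7.23/√20 = 1.6167
t = d̄/SE = -5.86/1.6167 = -3.6247
Critical value: t_{0.025,19} = ±2.093
p-value ≈ 0.0018
Decision: reject H₀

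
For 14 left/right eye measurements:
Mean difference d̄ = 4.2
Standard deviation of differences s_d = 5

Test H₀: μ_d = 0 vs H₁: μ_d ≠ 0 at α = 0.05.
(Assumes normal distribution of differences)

df = n - 1 = 13
SE = s_d/√n = 5/√14 = 1.3363
t = d̄/SE = 4.2/1.3363 = 3.1430
Critical value: t_{0.025,13} = ±2.160
p-value ≈ 0.0078
Decision: reject H₀

Answer: t = 3.1430, reject H₀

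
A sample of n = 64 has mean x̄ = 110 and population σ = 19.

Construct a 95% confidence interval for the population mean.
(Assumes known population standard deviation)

Answer: (105.3450, 114.6550)

Derivation:
Confidence level: 95%, α = 0.05
z_0.025 = 1.960
SE = σ/√n = 19/√64 = 2.3750
Margin of error = 1.960 × 2.3750 = 4.6550
CI: x̄ ± margin = 110 ± 4.6550
CI: (105.3450, 114.6550)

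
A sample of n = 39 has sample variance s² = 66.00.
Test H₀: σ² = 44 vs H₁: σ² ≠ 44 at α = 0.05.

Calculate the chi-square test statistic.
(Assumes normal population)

Answer: χ² = 57.0000, reject H₀

Derivation:
df = n - 1 = 38
χ² = (n-1)s²/σ₀² = 38×66.00/44 = 57.0000
Critical values: χ²_{0.975,38} = 22.878, χ²_{0.025,38} = 56.896
Rejection region: χ² < 22.878 or χ² > 56.896
Decision: reject H₀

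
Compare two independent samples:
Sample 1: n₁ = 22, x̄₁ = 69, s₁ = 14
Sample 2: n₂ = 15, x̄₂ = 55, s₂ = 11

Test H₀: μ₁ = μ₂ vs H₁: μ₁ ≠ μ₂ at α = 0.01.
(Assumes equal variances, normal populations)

Pooled variance: s²_p = [21×14² + 14×11²]/(35) = 166.0000
s_p = 12.8841
SE = s_p×√(1/n₁ + 1/n₂) = 12.8841×√(1/22 + 1/15) = 4.3142
t = (x̄₁ - x̄₂)/SE = (69 - 55)/4.3142 = 3.2451
df = 35, t-critical = ±2.724
Decision: reject H₀

Answer: t = 3.2451, reject H₀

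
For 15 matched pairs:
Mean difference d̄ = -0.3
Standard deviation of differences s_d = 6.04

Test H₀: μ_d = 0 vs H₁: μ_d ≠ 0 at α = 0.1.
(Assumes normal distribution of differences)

df = n - 1 = 14
SE = s_d/√n = 6.04/√15 = 1.5595
t = d̄/SE = -0.3/1.5595 = -0.1924
Critical value: t_{0.05,14} = ±1.761
p-value ≈ 0.8502
Decision: fail to reject H₀

Answer: t = -0.1924, fail to reject H₀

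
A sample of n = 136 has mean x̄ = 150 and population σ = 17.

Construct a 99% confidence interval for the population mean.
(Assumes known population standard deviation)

Answer: (146.2450, 153.7550)

Derivation:
Confidence level: 99%, α = 0.01
z_0.005 = 2.576
SE = σ/√n = 17/√136 = 1.4577
Margin of error = 2.576 × 1.4577 = 3.7550
CI: x̄ ± margin = 150 ± 3.7550
CI: (146.2450, 153.7550)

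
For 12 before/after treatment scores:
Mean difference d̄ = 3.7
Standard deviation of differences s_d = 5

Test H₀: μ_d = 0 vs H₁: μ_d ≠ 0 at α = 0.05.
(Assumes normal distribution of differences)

Answer: t = 2.5634, reject H₀

Derivation:
df = n - 1 = 11
SE = s_d/√n = 5/√12 = 1.4434
t = d̄/SE = 3.7/1.4434 = 2.5634
Critical value: t_{0.025,11} = ±2.201
p-value ≈ 0.0264
Decision: reject H₀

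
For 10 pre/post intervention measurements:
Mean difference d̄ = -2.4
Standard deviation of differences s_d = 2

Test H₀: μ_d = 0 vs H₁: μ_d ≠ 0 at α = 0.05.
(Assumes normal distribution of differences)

df = n - 1 = 9
SE = s_d/√n = 2/√10 = 0.6325
t = d̄/SE = -2.4/0.6325 = -3.7945
Critical value: t_{0.025,9} = ±2.262
p-value ≈ 0.0043
Decision: reject H₀

Answer: t = -3.7945, reject H₀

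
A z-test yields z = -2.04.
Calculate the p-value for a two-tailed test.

Answer: p-value ≈ 0.0414

Derivation:
For z = -2.04:
p = 2×P(Z > |-2.04|) = 2×(1 - Φ(2.04)) = 0.0414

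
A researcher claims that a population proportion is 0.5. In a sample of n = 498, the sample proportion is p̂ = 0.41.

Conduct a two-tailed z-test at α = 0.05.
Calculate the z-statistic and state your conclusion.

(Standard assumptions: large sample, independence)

H₀: p = 0.5, H₁: p ≠ 0.5
Standard error: SE = √(p₀(1-p₀)/n) = √(0.5×0.5/498) = 0.022406
z-statistic: z = (p̂ - p₀)/SE = (0.41 - 0.5)/0.022406 = -4.0168
Critical value: z_0.025 = ±1.960
p-value = 0.0001
Decision: reject H₀ at α = 0.05

Answer: z = -4.0168, reject H₀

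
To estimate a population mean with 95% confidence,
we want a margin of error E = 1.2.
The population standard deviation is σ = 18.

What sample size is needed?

Answer: n = 865

Derivation:
z_0.025 = 1.960
n = (z×σ/E)² = (1.960×18/1.2)²
n = 864.3600
Round up: n = 865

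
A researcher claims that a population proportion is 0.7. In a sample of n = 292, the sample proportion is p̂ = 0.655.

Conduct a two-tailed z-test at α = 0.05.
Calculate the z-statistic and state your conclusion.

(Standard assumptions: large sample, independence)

Answer: z = -1.6780, fail to reject H₀

Derivation:
H₀: p = 0.7, H₁: p ≠ 0.7
Standard error: SE = √(p₀(1-p₀)/n) = √(0.7×0.3/292) = 0.026817
z-statistic: z = (p̂ - p₀)/SE = (0.655 - 0.7)/0.026817 = -1.6780
Critical value: z_0.025 = ±1.960
p-value = 0.0933
Decision: fail to reject H₀ at α = 0.05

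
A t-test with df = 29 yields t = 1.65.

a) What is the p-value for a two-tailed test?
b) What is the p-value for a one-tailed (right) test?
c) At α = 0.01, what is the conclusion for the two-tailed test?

Using t-distribution with df = 29:
a) Two-tailed: p = 2×P(T > 1.65) = 0.1097
b) One-tailed: p = P(T > 1.65) = 0.0549
c) 0.1097 ≥ 0.01, fail to reject H₀

Answer: a) 0.1097, b) 0.0549, c) fail to reject H₀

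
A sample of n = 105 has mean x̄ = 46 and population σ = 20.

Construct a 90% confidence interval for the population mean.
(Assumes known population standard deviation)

Confidence level: 90%, α = 0.1
z_0.05 = 1.645
SE = σ/√n = 20/√105 = 1.9518
Margin of error = 1.645 × 1.9518 = 3.2107
CI: x̄ ± margin = 46 ± 3.2107
CI: (42.7893, 49.2107)

Answer: (42.7893, 49.2107)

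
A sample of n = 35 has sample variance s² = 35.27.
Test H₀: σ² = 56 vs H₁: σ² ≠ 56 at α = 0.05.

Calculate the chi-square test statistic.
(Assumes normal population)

Answer: χ² = 21.4139, fail to reject H₀

Derivation:
df = n - 1 = 34
χ² = (n-1)s²/σ₀² = 34×35.27/56 = 21.4139
Critical values: χ²_{0.975,34} = 19.806, χ²_{0.025,34} = 51.966
Rejection region: χ² < 19.806 or χ² > 51.966
Decision: fail to reject H₀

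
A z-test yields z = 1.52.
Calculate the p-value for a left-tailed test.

For z = 1.52:
p = P(Z < 1.52) = Φ(1.52) = 0.9357

Answer: p-value ≈ 0.9357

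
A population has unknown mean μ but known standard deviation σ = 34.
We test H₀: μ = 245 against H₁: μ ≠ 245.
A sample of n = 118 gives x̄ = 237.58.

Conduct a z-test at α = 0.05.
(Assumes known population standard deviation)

Answer: z = -2.3706, reject H₀

Derivation:
Standard error: SE = σ/√n = 34/√118 = 3.1300
z-statistic: z = (x̄ - μ₀)/SE = (237.58 - 245)/3.1300 = -2.3706
Critical value: ±1.960
p-value = 0.0178
Decision: reject H₀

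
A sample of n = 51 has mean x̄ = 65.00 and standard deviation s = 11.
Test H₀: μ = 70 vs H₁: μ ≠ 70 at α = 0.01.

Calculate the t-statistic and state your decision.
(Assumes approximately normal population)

df = n - 1 = 50
SE = s/√n = 11/√51 = 1.5403
t = (x̄ - μ₀)/SE = (65.00 - 70)/1.5403 = -3.2461
Critical value: t_{0.005,50} = ±2.678
p-value ≈ 0.0021
Decision: reject H₀

Answer: t = -3.2461, reject H₀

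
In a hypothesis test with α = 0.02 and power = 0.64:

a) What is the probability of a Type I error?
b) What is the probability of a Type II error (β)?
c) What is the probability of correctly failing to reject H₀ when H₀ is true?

a) Type I error probability = α = 0.02
b) Power = P(reject H₀ | H₁ true) = 1 - β = 0.64, so Type II error probability = β = 1 - Power = 0.36
c) P(fail to reject H₀ | H₀ true) = 1 - α = 0.98

Answer: a) 0.02, b) 0.36, c) 0.98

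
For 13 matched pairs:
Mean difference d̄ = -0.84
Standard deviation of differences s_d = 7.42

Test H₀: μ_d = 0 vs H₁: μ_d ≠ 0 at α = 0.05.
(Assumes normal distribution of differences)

Answer: t = -0.4082, fail to reject H₀

Derivation:
df = n - 1 = 12
SE = s_d/√n = 7.42/√13 = 2.0579
t = d̄/SE = -0.84/2.0579 = -0.4082
Critical value: t_{0.025,12} = ±2.179
p-value ≈ 0.6903
Decision: fail to reject H₀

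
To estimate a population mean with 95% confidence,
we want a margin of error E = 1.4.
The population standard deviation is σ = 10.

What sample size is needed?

Answer: n = 196

Derivation:
z_0.025 = 1.960
n = (z×σ/E)² = (1.960×10/1.4)²
n = 196.0000
Already a whole number: n = 196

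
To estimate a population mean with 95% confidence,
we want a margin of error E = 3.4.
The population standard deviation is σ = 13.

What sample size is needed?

Answer: n = 57

Derivation:
z_0.025 = 1.960
n = (z×σ/E)² = (1.960×13/3.4)²
n = 56.1618
Round up: n = 57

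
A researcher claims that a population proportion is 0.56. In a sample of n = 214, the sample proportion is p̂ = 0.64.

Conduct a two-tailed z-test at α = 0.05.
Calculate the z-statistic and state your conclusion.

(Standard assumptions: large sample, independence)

H₀: p = 0.56, H₁: p ≠ 0.56
Standard error: SE = √(p₀(1-p₀)/n) = √(0.56×0.44/214) = 0.033932
z-statistic: z = (p̂ - p₀)/SE = (0.64 - 0.56)/0.033932 = 2.3577
Critical value: z_0.025 = ±1.960
p-value = 0.0184
Decision: reject H₀ at α = 0.05

Answer: z = 2.3577, reject H₀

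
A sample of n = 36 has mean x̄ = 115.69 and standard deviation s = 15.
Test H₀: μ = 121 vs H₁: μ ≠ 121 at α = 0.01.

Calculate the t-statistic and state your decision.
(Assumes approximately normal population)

df = n - 1 = 35
SE = s/√n = 15/√36 = 2.5000
t = (x̄ - μ₀)/SE = (115.69 - 121)/2.5000 = -2.1240
Critical value: t_{0.005,35} = ±2.724
p-value ≈ 0.0408
Decision: fail to reject H₀

Answer: t = -2.1240, fail to reject H₀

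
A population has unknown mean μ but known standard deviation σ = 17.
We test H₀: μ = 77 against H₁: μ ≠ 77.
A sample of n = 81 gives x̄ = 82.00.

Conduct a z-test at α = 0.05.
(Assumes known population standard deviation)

Answer: z = 2.6470, reject H₀

Derivation:
Standard error: SE = σ/√n = 17/√81 = 1.8889
z-statistic: z = (x̄ - μ₀)/SE = (82.00 - 77)/1.8889 = 2.6470
Critical value: ±1.960
p-value = 0.0081
Decision: reject H₀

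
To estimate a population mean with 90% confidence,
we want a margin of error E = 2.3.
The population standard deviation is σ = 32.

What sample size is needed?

z_0.05 = 1.645
n = (z×σ/E)² = (1.645×32/2.3)²
n = 523.8128
Round up: n = 524

Answer: n = 524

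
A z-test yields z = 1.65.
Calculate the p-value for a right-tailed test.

For z = 1.65:
p = P(Z > 1.65) = 1 - Φ(1.65) = 0.0495

Answer: p-value ≈ 0.0495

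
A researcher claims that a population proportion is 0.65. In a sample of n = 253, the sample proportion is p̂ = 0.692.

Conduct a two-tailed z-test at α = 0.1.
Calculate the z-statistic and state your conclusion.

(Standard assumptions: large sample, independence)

H₀: p = 0.65, H₁: p ≠ 0.65
Standard error: SE = √(p₀(1-p₀)/n) = √(0.65×0.35/253) = 0.029987
z-statistic: z = (p̂ - p₀)/SE = (0.692 - 0.65)/0.029987 = 1.4006
Critical value: z_0.05 = ±1.645
p-value = 0.1613
Decision: fail to reject H₀ at α = 0.1

Answer: z = 1.4006, fail to reject H₀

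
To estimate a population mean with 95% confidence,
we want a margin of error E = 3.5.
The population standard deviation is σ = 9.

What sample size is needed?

Answer: n = 26

Derivation:
z_0.025 = 1.960
n = (z×σ/E)² = (1.960×9/3.5)²
n = 25.4016
Round up: n = 26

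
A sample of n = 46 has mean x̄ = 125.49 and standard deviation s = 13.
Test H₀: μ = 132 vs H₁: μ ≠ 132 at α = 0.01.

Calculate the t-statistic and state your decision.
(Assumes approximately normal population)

df = n - 1 = 45
SE = s/√n = 13/√46 = 1.9167
t = (x̄ - μ₀)/SE = (125.49 - 132)/1.9167 = -3.3965
Critical value: t_{0.005,45} = ±2.690
p-value ≈ 0.0014
Decision: reject H₀

Answer: t = -3.3965, reject H₀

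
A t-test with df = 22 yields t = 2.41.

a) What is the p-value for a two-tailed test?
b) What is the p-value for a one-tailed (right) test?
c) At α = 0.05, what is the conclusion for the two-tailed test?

Using t-distribution with df = 22:
a) Two-tailed: p = 2×P(T > 2.41) = 0.0248
b) One-tailed: p = P(T > 2.41) = 0.0124
c) 0.0248 < 0.05, reject H₀

Answer: a) 0.0248, b) 0.0124, c) reject H₀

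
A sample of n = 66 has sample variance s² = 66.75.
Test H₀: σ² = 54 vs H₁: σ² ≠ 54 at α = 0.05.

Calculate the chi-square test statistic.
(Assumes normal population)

Answer: χ² = 80.3472, fail to reject H₀

Derivation:
df = n - 1 = 65
χ² = (n-1)s²/σ₀² = 65×66.75/54 = 80.3472
Critical values: χ²_{0.975,65} = 44.603, χ²_{0.025,65} = 89.177
Rejection region: χ² < 44.603 or χ² > 89.177
Decision: fail to reject H₀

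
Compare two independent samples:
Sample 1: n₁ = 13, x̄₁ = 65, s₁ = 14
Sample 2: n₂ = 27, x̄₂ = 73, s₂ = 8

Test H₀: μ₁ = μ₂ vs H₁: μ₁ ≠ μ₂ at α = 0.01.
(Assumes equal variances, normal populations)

Pooled variance: s²_p = [12×14² + 26×8²]/(38) = 105.6842
s_p = 10.2803
SE = s_p×√(1/n₁ + 1/n₂) = 10.2803×√(1/13 + 1/27) = 3.4704
t = (x̄₁ - x̄₂)/SE = (65 - 73)/3.4704 = -2.3052
df = 38, t-critical = ±2.712
Decision: fail to reject H₀

Answer: t = -2.3052, fail to reject H₀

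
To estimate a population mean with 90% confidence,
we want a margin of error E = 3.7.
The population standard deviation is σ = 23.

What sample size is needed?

z_0.05 = 1.645
n = (z×σ/E)² = (1.645×23/3.7)²
n = 104.5644
Round up: n = 105

Answer: n = 105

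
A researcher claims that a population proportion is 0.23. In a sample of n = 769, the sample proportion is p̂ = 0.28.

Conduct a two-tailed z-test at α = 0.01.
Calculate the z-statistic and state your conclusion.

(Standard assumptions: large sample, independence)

H₀: p = 0.23, H₁: p ≠ 0.23
Standard error: SE = √(p₀(1-p₀)/n) = √(0.23×0.77/769) = 0.015176
z-statistic: z = (p̂ - p₀)/SE = (0.28 - 0.23)/0.015176 = 3.2947
Critical value: z_0.005 = ±2.576
p-value = 0.0010
Decision: reject H₀ at α = 0.01

Answer: z = 3.2947, reject H₀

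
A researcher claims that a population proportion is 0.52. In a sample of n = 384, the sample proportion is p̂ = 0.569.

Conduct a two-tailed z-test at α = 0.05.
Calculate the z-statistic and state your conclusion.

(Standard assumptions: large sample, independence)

H₀: p = 0.52, H₁: p ≠ 0.52
Standard error: SE = √(p₀(1-p₀)/n) = √(0.52×0.48/384) = 0.025495
z-statistic: z = (p̂ - p₀)/SE = (0.569 - 0.52)/0.025495 = 1.9219
Critical value: z_0.025 = ±1.960
p-value = 0.0546
Decision: fail to reject H₀ at α = 0.05

Answer: z = 1.9219, fail to reject H₀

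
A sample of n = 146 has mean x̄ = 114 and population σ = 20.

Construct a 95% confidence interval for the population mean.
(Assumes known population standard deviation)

Confidence level: 95%, α = 0.05
z_0.025 = 1.960
SE = σ/√n = 20/√146 = 1.6552
Margin of error = 1.960 × 1.6552 = 3.2442
CI: x̄ ± margin = 114 ± 3.2442
CI: (110.7558, 117.2442)

Answer: (110.7558, 117.2442)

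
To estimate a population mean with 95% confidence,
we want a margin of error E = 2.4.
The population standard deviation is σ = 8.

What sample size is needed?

Answer: n = 43

Derivation:
z_0.025 = 1.960
n = (z×σ/E)² = (1.960×8/2.4)²
n = 42.6844
Round up: n = 43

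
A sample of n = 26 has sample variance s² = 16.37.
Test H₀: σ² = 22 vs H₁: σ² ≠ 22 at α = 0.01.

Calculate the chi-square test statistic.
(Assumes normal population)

Answer: χ² = 18.6023, fail to reject H₀

Derivation:
df = n - 1 = 25
χ² = (n-1)s²/σ₀² = 25×16.37/22 = 18.6023
Critical values: χ²_{0.995,25} = 10.520, χ²_{0.005,25} = 46.928
Rejection region: χ² < 10.520 or χ² > 46.928
Decision: fail to reject H₀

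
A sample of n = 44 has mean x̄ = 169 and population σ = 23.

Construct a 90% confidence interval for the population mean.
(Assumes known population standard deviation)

Answer: (163.2961, 174.7039)

Derivation:
Confidence level: 90%, α = 0.1
z_0.05 = 1.645
SE = σ/√n = 23/√44 = 3.4674
Margin of error = 1.645 × 3.4674 = 5.7039
CI: x̄ ± margin = 169 ± 5.7039
CI: (163.2961, 174.7039)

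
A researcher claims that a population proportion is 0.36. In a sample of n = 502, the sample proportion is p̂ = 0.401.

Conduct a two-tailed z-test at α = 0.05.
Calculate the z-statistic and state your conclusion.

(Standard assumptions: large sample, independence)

H₀: p = 0.36, H₁: p ≠ 0.36
Standard error: SE = √(p₀(1-p₀)/n) = √(0.36×0.64/502) = 0.021423
z-statistic: z = (p̂ - p₀)/SE = (0.401 - 0.36)/0.021423 = 1.9138
Critical value: z_0.025 = ±1.960
p-value = 0.0556
Decision: fail to reject H₀ at α = 0.05

Answer: z = 1.9138, fail to reject H₀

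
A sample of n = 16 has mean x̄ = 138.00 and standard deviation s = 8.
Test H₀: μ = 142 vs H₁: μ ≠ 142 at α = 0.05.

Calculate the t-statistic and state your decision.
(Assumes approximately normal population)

df = n - 1 = 15
SE = s/√n = 8/√16 = 2.0000
t = (x̄ - μ₀)/SE = (138.00 - 142)/2.0000 = -2.0000
Critical value: t_{0.025,15} = ±2.131
p-value ≈ 0.0639
Decision: fail to reject H₀

Answer: t = -2.0000, fail to reject H₀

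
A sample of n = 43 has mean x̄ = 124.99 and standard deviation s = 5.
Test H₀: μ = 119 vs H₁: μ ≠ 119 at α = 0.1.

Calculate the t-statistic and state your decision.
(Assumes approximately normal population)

df = n - 1 = 42
SE = s/√n = 5/√43 = 0.7625
t = (x̄ - μ₀)/SE = (124.99 - 119)/0.7625 = 7.8557
Critical value: t_{0.05,42} = ±1.682
p-value < 0.0001
Decision: reject H₀

Answer: t = 7.8557, reject H₀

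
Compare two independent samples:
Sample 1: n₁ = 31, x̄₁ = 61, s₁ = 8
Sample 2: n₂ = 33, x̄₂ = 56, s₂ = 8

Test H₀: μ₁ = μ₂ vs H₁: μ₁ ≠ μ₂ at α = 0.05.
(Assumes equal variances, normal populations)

Answer: t = 2.4988, reject H₀

Derivation:
Pooled variance: s²_p = [30×8² + 32×8²]/(62) = 64.0000
s_p = 8.0000
SE = s_p×√(1/n₁ + 1/n₂) = 8.0000×√(1/31 + 1/33) = 2.0010
t = (x̄₁ - x̄₂)/SE = (61 - 56)/2.0010 = 2.4988
df = 62, t-critical = ±1.999
Decision: reject H₀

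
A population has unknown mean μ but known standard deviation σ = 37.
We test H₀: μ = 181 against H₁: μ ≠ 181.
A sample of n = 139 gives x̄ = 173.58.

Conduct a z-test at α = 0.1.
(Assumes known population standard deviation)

Standard error: SE = σ/√n = 37/√139 = 3.1383
z-statistic: z = (x̄ - μ₀)/SE = (173.58 - 181)/3.1383 = -2.3643
Critical value: ±1.645
p-value = 0.0181
Decision: reject H₀

Answer: z = -2.3643, reject H₀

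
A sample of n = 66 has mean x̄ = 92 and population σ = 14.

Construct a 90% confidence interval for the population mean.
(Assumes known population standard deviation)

Confidence level: 90%, α = 0.1
z_0.05 = 1.645
SE = σ/√n = 14/√66 = 1.7233
Margin of error = 1.645 × 1.7233 = 2.8348
CI: x̄ ± margin = 92 ± 2.8348
CI: (89.1652, 94.8348)

Answer: (89.1652, 94.8348)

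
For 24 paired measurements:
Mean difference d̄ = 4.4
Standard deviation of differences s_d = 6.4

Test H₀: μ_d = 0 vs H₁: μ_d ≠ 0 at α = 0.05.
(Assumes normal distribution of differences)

df = n - 1 = 23
SE = s_d/√n = 6.4/√24 = 1.3064
t = d̄/SE = 4.4/1.3064 = 3.3680
Critical value: t_{0.025,23} = ±2.069
p-value ≈ 0.0027
Decision: reject H₀

Answer: t = 3.3680, reject H₀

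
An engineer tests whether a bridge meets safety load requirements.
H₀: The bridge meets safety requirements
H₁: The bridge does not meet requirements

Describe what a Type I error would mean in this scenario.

Answer: Unnecessarily closing a safe bridge for repairs

Derivation:
Type I error (α): Rejecting H₀ when H₀ is true
Type II error (β): Failing to reject H₀ when H₁ is true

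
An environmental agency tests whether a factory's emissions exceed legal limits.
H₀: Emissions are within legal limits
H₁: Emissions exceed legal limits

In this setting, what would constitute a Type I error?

Answer: Citing a compliant factory for excess emissions

Derivation:
Type I error (α): Rejecting H₀ when H₀ is true
Type II error (β): Failing to reject H₀ when H₁ is true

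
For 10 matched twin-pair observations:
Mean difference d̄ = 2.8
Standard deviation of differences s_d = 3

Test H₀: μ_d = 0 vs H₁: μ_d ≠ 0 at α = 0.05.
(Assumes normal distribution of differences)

df = n - 1 = 9
SE = s_d/√n = 3/√10 = 0.9487
t = d̄/SE = 2.8/0.9487 = 2.9514
Critical value: t_{0.025,9} = ±2.262
p-value ≈ 0.0162
Decision: reject H₀

Answer: t = 2.9514, reject H₀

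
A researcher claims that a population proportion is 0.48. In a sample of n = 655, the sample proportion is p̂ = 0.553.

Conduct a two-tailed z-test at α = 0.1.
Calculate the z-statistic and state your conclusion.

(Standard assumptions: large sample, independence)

H₀: p = 0.48, H₁: p ≠ 0.48
Standard error: SE = √(p₀(1-p₀)/n) = √(0.48×0.52/655) = 0.019521
z-statistic: z = (p̂ - p₀)/SE = (0.553 - 0.48)/0.019521 = 3.7396
Critical value: z_0.05 = ±1.645
p-value = 0.0002
Decision: reject H₀ at α = 0.1

Answer: z = 3.7396, reject H₀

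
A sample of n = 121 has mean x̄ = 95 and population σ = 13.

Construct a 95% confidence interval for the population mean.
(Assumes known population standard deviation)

Confidence level: 95%, α = 0.05
z_0.025 = 1.960
SE = σ/√n = 13/√121 = 1.1818
Margin of error = 1.960 × 1.1818 = 2.3163
CI: x̄ ± margin = 95 ± 2.3163
CI: (92.6837, 97.3163)

Answer: (92.6837, 97.3163)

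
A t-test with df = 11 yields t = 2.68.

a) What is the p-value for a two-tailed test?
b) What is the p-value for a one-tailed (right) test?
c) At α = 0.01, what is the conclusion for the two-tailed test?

Using t-distribution with df = 11:
a) Two-tailed: p = 2×P(T > 2.68) = 0.0214
b) One-tailed: p = P(T > 2.68) = 0.0107
c) 0.0214 ≥ 0.01, fail to reject H₀

Answer: a) 0.0214, b) 0.0107, c) fail to reject H₀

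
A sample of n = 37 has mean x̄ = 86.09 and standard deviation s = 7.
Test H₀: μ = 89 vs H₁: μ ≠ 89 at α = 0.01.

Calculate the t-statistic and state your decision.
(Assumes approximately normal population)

Answer: t = -2.5287, fail to reject H₀

Derivation:
df = n - 1 = 36
SE = s/√n = 7/√37 = 1.1508
t = (x̄ - μ₀)/SE = (86.09 - 89)/1.1508 = -2.5287
Critical value: t_{0.005,36} = ±2.719
p-value ≈ 0.0160
Decision: fail to reject H₀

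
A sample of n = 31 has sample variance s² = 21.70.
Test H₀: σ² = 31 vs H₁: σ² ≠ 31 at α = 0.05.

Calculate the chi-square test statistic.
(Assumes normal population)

Answer: χ² = 21.0000, fail to reject H₀

Derivation:
df = n - 1 = 30
χ² = (n-1)s²/σ₀² = 30×21.70/31 = 21.0000
Critical values: χ²_{0.975,30} = 16.791, χ²_{0.025,30} = 46.979
Rejection region: χ² < 16.791 or χ² > 46.979
Decision: fail to reject H₀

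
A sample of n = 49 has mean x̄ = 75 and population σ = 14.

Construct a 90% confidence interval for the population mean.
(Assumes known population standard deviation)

Answer: (71.7100, 78.2900)

Derivation:
Confidence level: 90%, α = 0.1
z_0.05 = 1.645
SE = σ/√n = 14/√49 = 2.0000
Margin of error = 1.645 × 2.0000 = 3.2900
CI: x̄ ± margin = 75 ± 3.2900
CI: (71.7100, 78.2900)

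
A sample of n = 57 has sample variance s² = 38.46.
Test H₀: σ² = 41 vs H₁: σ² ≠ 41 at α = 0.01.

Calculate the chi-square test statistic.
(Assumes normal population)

Answer: χ² = 52.5307, fail to reject H₀

Derivation:
df = n - 1 = 56
χ² = (n-1)s²/σ₀² = 56×38.46/41 = 52.5307
Critical values: χ²_{0.995,56} = 32.490, χ²_{0.005,56} = 86.994
Rejection region: χ² < 32.490 or χ² > 86.994
Decision: fail to reject H₀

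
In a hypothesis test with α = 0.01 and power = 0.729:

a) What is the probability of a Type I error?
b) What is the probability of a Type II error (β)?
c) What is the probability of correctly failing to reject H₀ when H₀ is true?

a) Type I error probability = α = 0.01
b) Power = P(reject H₀ | H₁ true) = 1 - β = 0.729, so Type II error probability = β = 1 - Power = 0.271
c) P(fail to reject H₀ | H₀ true) = 1 - α = 0.99

Answer: a) 0.01, b) 0.271, c) 0.99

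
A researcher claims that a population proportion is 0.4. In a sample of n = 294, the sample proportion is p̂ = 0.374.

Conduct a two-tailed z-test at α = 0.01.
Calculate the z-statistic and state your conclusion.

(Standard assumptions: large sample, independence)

Answer: z = -0.9100, fail to reject H₀

Derivation:
H₀: p = 0.4, H₁: p ≠ 0.4
Standard error: SE = √(p₀(1-p₀)/n) = √(0.4×0.6/294) = 0.028571
z-statistic: z = (p̂ - p₀)/SE = (0.374 - 0.4)/0.028571 = -0.9100
Critical value: z_0.005 = ±2.576
p-value = 0.3628
Decision: fail to reject H₀ at α = 0.01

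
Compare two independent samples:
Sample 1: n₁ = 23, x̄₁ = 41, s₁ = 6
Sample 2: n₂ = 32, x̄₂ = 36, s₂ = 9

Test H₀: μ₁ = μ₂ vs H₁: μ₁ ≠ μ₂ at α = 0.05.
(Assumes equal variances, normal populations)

Pooled variance: s²_p = [22×6² + 31×9²]/(53) = 62.3208
s_p = 7.8944
SE = s_p×√(1/n₁ + 1/n₂) = 7.8944×√(1/23 + 1/32) = 2.1581
t = (x̄₁ - x̄₂)/SE = (41 - 36)/2.1581 = 2.3169
df = 53, t-critical = ±2.006
Decision: reject H₀

Answer: t = 2.3169, reject H₀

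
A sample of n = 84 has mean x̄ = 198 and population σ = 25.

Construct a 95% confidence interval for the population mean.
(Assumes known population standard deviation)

Answer: (192.6537, 203.3463)

Derivation:
Confidence level: 95%, α = 0.05
z_0.025 = 1.960
SE = σ/√n = 25/√84 = 2.7277
Margin of error = 1.960 × 2.7277 = 5.3463
CI: x̄ ± margin = 198 ± 5.3463
CI: (192.6537, 203.3463)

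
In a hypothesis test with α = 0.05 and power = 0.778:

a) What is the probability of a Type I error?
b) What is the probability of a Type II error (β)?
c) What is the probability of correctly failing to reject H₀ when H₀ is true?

a) Type I error probability = α = 0.05
b) Power = P(reject H₀ | H₁ true) = 1 - β = 0.778, so Type II error probability = β = 1 - Power = 0.222
c) P(fail to reject H₀ | H₀ true) = 1 - α = 0.95

Answer: a) 0.05, b) 0.222, c) 0.95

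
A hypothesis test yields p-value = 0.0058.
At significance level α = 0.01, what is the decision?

Compare p-value to α:
0.0058 < 0.01
Decision: reject H₀

Answer: reject H₀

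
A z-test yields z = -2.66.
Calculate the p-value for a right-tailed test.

For z = -2.66:
p = P(Z > -2.66) = 1 - Φ(-2.66) = 0.9961

Answer: p-value ≈ 0.9961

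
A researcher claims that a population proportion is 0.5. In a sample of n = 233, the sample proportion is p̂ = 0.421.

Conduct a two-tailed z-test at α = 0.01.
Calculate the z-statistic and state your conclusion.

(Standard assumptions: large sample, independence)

H₀: p = 0.5, H₁: p ≠ 0.5
Standard error: SE = √(p₀(1-p₀)/n) = √(0.5×0.5/233) = 0.032756
z-statistic: z = (p̂ - p₀)/SE = (0.421 - 0.5)/0.032756 = -2.4118
Critical value: z_0.005 = ±2.576
p-value = 0.0159
Decision: fail to reject H₀ at α = 0.01

Answer: z = -2.4118, fail to reject H₀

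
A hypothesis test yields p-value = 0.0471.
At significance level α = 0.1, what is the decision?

Answer: reject H₀

Derivation:
Compare p-value to α:
0.0471 < 0.1
Decision: reject H₀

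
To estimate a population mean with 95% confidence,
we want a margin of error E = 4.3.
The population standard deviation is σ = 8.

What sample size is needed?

Answer: n = 14

Derivation:
z_0.025 = 1.960
n = (z×σ/E)² = (1.960×8/4.3)²
n = 13.2970
Round up: n = 14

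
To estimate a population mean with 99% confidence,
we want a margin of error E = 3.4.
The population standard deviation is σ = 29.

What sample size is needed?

Answer: n = 483

Derivation:
z_0.005 = 2.576
n = (z×σ/E)² = (2.576×29/3.4)²
n = 482.7584
Round up: n = 483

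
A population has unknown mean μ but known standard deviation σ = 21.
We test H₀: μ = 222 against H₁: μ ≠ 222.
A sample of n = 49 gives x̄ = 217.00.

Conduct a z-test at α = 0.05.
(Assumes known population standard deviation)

Standard error: SE = σ/√n = 21/√49 = 3.0000
z-statistic: z = (x̄ - μ₀)/SE = (217.00 - 222)/3.0000 = -1.6667
Critical value: ±1.960
p-value = 0.0956
Decision: fail to reject H₀

Answer: z = -1.6667, fail to reject H₀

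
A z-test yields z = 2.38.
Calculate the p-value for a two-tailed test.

Answer: p-value ≈ 0.0173

Derivation:
For z = 2.38:
p = 2×P(Z > |2.38|) = 2×(1 - Φ(2.38)) = 0.0173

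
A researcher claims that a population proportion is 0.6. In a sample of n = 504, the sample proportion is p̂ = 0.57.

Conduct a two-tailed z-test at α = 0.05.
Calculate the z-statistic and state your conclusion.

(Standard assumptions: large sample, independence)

H₀: p = 0.6, H₁: p ≠ 0.6
Standard error: SE = √(p₀(1-p₀)/n) = √(0.6×0.4/504) = 0.021822
z-statistic: z = (p̂ - p₀)/SE = (0.57 - 0.6)/0.021822 = -1.3748
Critical value: z_0.025 = ±1.960
p-value = 0.1692
Decision: fail to reject H₀ at α = 0.05

Answer: z = -1.3748, fail to reject H₀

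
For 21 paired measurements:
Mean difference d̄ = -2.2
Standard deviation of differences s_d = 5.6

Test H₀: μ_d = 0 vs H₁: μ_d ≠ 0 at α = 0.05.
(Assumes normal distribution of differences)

df = n - 1 = 20
SE = s_d/√n = 5.6/√21 = 1.2220
t = d̄/SE = -2.2/1.2220 = -1.8003
Critical value: t_{0.025,20} = ±2.086
p-value ≈ 0.0869
Decision: fail to reject H₀

Answer: t = -1.8003, fail to reject H₀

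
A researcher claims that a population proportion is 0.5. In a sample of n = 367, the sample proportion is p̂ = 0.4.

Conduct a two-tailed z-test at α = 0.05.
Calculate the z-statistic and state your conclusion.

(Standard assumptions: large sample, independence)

H₀: p = 0.5, H₁: p ≠ 0.5
Standard error: SE = √(p₀(1-p₀)/n) = √(0.5×0.5/367) = 0.026100
z-statistic: z = (p̂ - p₀)/SE = (0.4 - 0.5)/0.026100 = -3.8314
Critical value: z_0.025 = ±1.960
p-value = 0.0001
Decision: reject H₀ at α = 0.05

Answer: z = -3.8314, reject H₀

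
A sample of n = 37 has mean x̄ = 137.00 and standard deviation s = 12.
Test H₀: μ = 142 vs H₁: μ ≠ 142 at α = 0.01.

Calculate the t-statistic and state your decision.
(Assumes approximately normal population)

Answer: t = -2.5345, fail to reject H₀

Derivation:
df = n - 1 = 36
SE = s/√n = 12/√37 = 1.9728
t = (x̄ - μ₀)/SE = (137.00 - 142)/1.9728 = -2.5345
Critical value: t_{0.005,36} = ±2.719
p-value ≈ 0.0158
Decision: fail to reject H₀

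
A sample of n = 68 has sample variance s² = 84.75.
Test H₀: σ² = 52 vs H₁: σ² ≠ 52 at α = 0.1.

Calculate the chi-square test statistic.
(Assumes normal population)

df = n - 1 = 67
χ² = (n-1)s²/σ₀² = 67×84.75/52 = 109.1971
Critical values: χ²_{0.95,67} = 49.162, χ²_{0.05,67} = 87.108
Rejection region: χ² < 49.162 or χ² > 87.108
Decision: reject H₀

Answer: χ² = 109.1971, reject H₀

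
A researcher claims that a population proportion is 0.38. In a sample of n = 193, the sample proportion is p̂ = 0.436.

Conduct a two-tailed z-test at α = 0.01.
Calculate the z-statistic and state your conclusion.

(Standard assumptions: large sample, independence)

H₀: p = 0.38, H₁: p ≠ 0.38
Standard error: SE = √(p₀(1-p₀)/n) = √(0.38×0.62/193) = 0.034939
z-statistic: z = (p̂ - p₀)/SE = (0.436 - 0.38)/0.034939 = 1.6028
Critical value: z_0.005 = ±2.576
p-value = 0.1090
Decision: fail to reject H₀ at α = 0.01

Answer: z = 1.6028, fail to reject H₀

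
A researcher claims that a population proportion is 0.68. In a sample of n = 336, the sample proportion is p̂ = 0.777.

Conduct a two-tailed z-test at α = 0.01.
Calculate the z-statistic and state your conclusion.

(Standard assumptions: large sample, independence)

Answer: z = 3.8117, reject H₀

Derivation:
H₀: p = 0.68, H₁: p ≠ 0.68
Standard error: SE = √(p₀(1-p₀)/n) = √(0.68×0.32/336) = 0.025448
z-statistic: z = (p̂ - p₀)/SE = (0.777 - 0.68)/0.025448 = 3.8117
Critical value: z_0.005 = ±2.576
p-value = 0.0001
Decision: reject H₀ at α = 0.01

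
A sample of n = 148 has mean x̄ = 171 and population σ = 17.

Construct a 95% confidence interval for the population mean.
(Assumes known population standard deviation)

Answer: (168.2611, 173.7389)

Derivation:
Confidence level: 95%, α = 0.05
z_0.025 = 1.960
SE = σ/√n = 17/√148 = 1.3974
Margin of error = 1.960 × 1.3974 = 2.7389
CI: x̄ ± margin = 171 ± 2.7389
CI: (168.2611, 173.7389)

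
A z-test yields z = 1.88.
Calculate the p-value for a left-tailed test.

Answer: p-value ≈ 0.9699

Derivation:
For z = 1.88:
p = P(Z < 1.88) = Φ(1.88) = 0.9699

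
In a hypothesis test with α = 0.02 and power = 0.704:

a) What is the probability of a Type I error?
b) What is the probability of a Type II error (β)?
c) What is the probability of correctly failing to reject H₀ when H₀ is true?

a) Type I error probability = α = 0.02
b) Power = P(reject H₀ | H₁ true) = 1 - β = 0.704, so Type II error probability = β = 1 - Power = 0.296
c) P(fail to reject H₀ | H₀ true) = 1 - α = 0.98

Answer: a) 0.02, b) 0.296, c) 0.98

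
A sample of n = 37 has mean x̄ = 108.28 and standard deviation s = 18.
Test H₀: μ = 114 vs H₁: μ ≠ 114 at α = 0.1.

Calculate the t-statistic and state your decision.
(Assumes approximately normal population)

df = n - 1 = 36
SE = s/√n = 18/√37 = 2.9592
t = (x̄ - μ₀)/SE = (108.28 - 114)/2.9592 = -1.9330
Critical value: t_{0.05,36} = ±1.688
p-value ≈ 0.0611
Decision: reject H₀

Answer: t = -1.9330, reject H₀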